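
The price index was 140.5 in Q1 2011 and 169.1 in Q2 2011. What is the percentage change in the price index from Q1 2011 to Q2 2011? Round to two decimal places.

20.36%

Change = (169.1 − 140.5) / 140.5 × 100
       = 28.6 / 140.5 × 100 = 20.3559%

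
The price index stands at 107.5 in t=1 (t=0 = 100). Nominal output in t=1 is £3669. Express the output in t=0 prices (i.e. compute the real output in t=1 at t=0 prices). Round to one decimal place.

Real = Nominal ÷ (Index/100) = 3669 ÷ (107.5/100)
     = 3669 ÷ 1.075 = 3413.0233

3413.0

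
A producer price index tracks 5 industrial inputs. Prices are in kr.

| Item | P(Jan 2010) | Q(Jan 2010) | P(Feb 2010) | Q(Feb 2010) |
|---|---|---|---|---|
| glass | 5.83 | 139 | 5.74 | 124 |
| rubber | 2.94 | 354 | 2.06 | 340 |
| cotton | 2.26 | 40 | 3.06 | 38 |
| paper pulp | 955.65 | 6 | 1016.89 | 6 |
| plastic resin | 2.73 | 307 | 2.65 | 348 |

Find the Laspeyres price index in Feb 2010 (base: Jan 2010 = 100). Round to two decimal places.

100.60

Laspeyres price index uses base-period quantities as weights.
ΣP(Feb 2010)·Q(Jan 2010) = 5.74×139 + 2.06×354 + 3.06×40 + 1016.89×6 + 2.65×307 = 797.86 + 729.24 + 122.4 + 6101.34 + 813.55 = 8564.39
ΣP(Jan 2010)·Q(Jan 2010) = 5.83×139 + 2.94×354 + 2.26×40 + 955.65×6 + 2.73×307 = 810.37 + 1040.76 + 90.4 + 5733.9 + 838.11 = 8513.54
Index = 8564.39 / 8513.54 × 100 = 100.5973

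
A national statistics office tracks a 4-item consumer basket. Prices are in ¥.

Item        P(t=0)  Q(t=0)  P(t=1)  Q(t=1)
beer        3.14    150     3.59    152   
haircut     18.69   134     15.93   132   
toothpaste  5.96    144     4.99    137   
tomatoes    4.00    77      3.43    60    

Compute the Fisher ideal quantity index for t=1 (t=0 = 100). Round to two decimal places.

96.69

Laspeyres component (base-period weights):
ΣP(t=0)Q(t=1) = 3.14×152 + 18.69×132 + 5.96×137 + 4.00×60 = 477.28 + 2467.08 + 816.52 + 240 = 4000.88
ΣP(t=0)Q(t=0) = 3.14×150 + 18.69×134 + 5.96×144 + 4.00×77 = 471 + 2504.46 + 858.24 + 308 = 4141.7
L = 4000.88 / 4141.7 × 100 = 96.5999
Paasche component (current-period weights):
ΣP(t=1)Q(t=1) = 3.59×152 + 15.93×132 + 4.99×137 + 3.43×60 = 545.68 + 2102.76 + 683.63 + 205.8 = 3537.87
ΣP(t=1)Q(t=0) = 3.59×150 + 15.93×134 + 4.99×144 + 3.43×77 = 538.5 + 2134.62 + 718.56 + 264.11 = 3655.79
P = 3537.87 / 3655.79 × 100 = 96.7744
Fisher = √(L × P) = √(96.5999 × 96.7744) = 96.6871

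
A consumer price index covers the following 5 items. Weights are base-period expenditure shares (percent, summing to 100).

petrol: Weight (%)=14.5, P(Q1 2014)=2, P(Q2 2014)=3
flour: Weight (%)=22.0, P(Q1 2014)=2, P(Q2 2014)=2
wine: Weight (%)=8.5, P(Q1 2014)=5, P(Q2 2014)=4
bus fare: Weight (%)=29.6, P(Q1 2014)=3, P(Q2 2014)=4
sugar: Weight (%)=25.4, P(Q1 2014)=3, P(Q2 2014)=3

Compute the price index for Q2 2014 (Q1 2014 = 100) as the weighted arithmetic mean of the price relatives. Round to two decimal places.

115.42

petrol: 14.5 × (3/2) = 14.5 × 1.500000 = 21.7500
flour: 22.0 × (2/2) = 22.0 × 1.000000 = 22.0000
wine: 8.5 × (4/5) = 8.5 × 0.800000 = 6.8000
bus fare: 29.6 × (4/3) = 29.6 × 1.333333 = 39.4667
sugar: 25.4 × (3/3) = 25.4 × 1.000000 = 25.4000
Index = Σ wᵢ·(p₁ᵢ/p₀ᵢ) = 21.7500 + 22.0000 + 6.8000 + 39.4667 + 25.4000 = 115.4167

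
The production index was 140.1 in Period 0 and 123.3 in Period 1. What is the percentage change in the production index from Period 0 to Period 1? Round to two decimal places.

-11.99%

Change = (123.3 − 140.1) / 140.1 × 100
       = -16.8 / 140.1 × 100 = -11.9914%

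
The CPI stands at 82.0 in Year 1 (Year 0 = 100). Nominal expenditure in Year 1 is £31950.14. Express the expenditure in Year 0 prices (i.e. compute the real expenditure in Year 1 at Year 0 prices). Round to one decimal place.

Real = Nominal ÷ (Index/100) = 31950.14 ÷ (82.0/100)
     = 31950.14 ÷ 0.820 = 38963.5854

38963.6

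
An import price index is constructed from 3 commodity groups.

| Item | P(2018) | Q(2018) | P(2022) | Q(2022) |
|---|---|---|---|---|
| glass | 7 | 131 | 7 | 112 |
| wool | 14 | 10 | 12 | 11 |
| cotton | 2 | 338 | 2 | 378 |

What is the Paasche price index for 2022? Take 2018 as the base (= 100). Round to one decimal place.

98.7

Paasche price index uses current-period quantities as weights.
ΣP(2022)·Q(2022) = 7×112 + 12×11 + 2×378 = 784 + 132 + 756 = 1672
ΣP(2018)·Q(2022) = 7×112 + 14×11 + 2×378 = 784 + 154 + 756 = 1694
Index = 1672 / 1694 × 100 = 98.7013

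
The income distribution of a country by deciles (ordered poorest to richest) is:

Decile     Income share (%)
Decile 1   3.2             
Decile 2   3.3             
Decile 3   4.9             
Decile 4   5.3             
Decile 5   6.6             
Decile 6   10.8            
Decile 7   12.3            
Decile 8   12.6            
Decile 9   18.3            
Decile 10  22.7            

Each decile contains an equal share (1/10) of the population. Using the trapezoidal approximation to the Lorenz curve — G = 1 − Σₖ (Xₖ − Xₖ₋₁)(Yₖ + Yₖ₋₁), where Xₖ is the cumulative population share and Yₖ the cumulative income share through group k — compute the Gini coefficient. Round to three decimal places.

Cumulative income shares Yₖ: 0.0320, 0.0650, 0.1140, 0.1670, 0.2330, 0.3410, 0.4640, 0.5900, 0.7730, 1.0000
Σ (Xₖ−Xₖ₋₁)(Yₖ+Yₖ₋₁) = (1/10)(0.0320+0.0000) + (1/10)(0.0650+0.0320) + (1/10)(0.1140+0.0650) + (1/10)(0.1670+0.1140) + (1/10)(0.2330+0.1670) + (1/10)(0.3410+0.2330) + (1/10)(0.4640+0.3410) + (1/10)(0.5900+0.4640) + (1/10)(0.7730+0.5900) + (1/10)(1.0000+0.7730)
  = 0.0032 + 0.0097 + 0.0179 + 0.0281 + 0.0400 + 0.0574 + 0.0805 + 0.1054 + 0.1363 + 0.1773 = 0.6558
G = 1 − 0.6558 = 0.3442

0.344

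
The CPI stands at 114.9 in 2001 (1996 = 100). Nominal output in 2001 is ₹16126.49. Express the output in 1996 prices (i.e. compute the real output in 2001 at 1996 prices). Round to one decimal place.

14035.2

Real = Nominal ÷ (Index/100) = 16126.49 ÷ (114.9/100)
     = 16126.49 ÷ 1.149 = 14035.2393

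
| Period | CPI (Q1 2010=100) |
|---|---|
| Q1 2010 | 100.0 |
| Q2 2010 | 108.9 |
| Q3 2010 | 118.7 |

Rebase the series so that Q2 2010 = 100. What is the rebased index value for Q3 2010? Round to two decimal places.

109.00

Rebased(Q3 2010) = 118.7 / 108.9 × 100 = 108.9991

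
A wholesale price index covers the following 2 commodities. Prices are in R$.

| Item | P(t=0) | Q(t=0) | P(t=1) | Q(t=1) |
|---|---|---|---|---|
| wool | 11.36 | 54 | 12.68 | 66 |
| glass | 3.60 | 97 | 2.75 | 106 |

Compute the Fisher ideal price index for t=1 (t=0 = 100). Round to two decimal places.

99.29

Laspeyres component (base-period weights):
ΣP(t=1)Q(t=0) = 12.68×54 + 2.75×97 = 684.72 + 266.75 = 951.47
ΣP(t=0)Q(t=0) = 11.36×54 + 3.60×97 = 613.44 + 349.2 = 962.64
L = 951.47 / 962.64 × 100 = 98.8396
Paasche component (current-period weights):
ΣP(t=1)Q(t=1) = 12.68×66 + 2.75×106 = 836.88 + 291.5 = 1128.38
ΣP(t=0)Q(t=1) = 11.36×66 + 3.60×106 = 749.76 + 381.6 = 1131.36
P = 1128.38 / 1131.36 × 100 = 99.7366
Fisher = √(L × P) = √(98.8396 × 99.7366) = 99.2871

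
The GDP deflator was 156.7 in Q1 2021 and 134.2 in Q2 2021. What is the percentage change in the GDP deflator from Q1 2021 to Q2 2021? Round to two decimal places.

Change = (134.2 − 156.7) / 156.7 × 100
       = -22.5 / 156.7 × 100 = -14.3586%

-14.36%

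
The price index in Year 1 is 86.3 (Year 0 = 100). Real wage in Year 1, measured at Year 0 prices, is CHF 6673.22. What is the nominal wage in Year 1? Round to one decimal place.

5759.0

Nominal = Real × (Index/100) = 6673.22 × (86.3/100)
        = 6673.22 × 0.863 = 5758.9889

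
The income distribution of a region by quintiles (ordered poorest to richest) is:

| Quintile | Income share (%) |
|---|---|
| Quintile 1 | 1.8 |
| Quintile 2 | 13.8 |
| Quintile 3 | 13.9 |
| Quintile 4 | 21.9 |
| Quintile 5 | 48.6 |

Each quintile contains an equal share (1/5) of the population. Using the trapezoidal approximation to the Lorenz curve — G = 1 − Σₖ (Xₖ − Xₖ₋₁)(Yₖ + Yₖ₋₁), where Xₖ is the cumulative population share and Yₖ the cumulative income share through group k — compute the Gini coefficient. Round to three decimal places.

Cumulative income shares Yₖ: 0.0180, 0.1560, 0.2950, 0.5140, 1.0000
Σ (Xₖ−Xₖ₋₁)(Yₖ+Yₖ₋₁) = (1/5)(0.0180+0.0000) + (1/5)(0.1560+0.0180) + (1/5)(0.2950+0.1560) + (1/5)(0.5140+0.2950) + (1/5)(1.0000+0.5140)
  = 0.0036 + 0.0348 + 0.0902 + 0.1618 + 0.3028 = 0.5932
G = 1 − 0.5932 = 0.4068

0.407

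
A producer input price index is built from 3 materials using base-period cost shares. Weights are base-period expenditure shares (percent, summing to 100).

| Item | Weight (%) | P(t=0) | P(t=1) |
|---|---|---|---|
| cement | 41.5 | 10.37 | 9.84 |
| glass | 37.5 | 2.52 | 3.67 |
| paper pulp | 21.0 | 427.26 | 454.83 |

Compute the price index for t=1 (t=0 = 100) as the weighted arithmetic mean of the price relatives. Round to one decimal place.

cement: 41.5 × (9.84/10.37) = 41.5 × 0.948891 = 39.3790
glass: 37.5 × (3.67/2.52) = 37.5 × 1.456349 = 54.6131
paper pulp: 21.0 × (454.83/427.26) = 21.0 × 1.064527 = 22.3551
Index = Σ wᵢ·(p₁ᵢ/p₀ᵢ) = 39.3790 + 54.6131 + 22.3551 = 116.3471

116.3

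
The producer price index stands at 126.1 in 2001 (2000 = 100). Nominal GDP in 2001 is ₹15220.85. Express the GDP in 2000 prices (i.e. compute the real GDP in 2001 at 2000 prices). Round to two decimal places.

Real = Nominal ÷ (Index/100) = 15220.85 ÷ (126.1/100)
     = 15220.85 ÷ 1.261 = 12070.4600

12070.46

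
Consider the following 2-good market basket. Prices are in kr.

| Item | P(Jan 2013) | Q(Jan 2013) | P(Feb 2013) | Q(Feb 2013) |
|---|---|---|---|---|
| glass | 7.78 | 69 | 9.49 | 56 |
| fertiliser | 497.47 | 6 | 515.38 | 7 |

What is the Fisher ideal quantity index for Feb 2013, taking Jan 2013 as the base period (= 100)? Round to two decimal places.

110.86

Laspeyres component (base-period weights):
ΣP(Jan 2013)Q(Feb 2013) = 7.78×56 + 497.47×7 = 435.68 + 3482.29 = 3917.97
ΣP(Jan 2013)Q(Jan 2013) = 7.78×69 + 497.47×6 = 536.82 + 2984.82 = 3521.64
L = 3917.97 / 3521.64 × 100 = 111.2541
Paasche component (current-period weights):
ΣP(Feb 2013)Q(Feb 2013) = 9.49×56 + 515.38×7 = 531.44 + 3607.66 = 4139.1
ΣP(Feb 2013)Q(Jan 2013) = 9.49×69 + 515.38×6 = 654.81 + 3092.28 = 3747.09
P = 4139.1 / 3747.09 × 100 = 110.4617
Fisher = √(L × P) = √(111.2541 × 110.4617) = 110.8572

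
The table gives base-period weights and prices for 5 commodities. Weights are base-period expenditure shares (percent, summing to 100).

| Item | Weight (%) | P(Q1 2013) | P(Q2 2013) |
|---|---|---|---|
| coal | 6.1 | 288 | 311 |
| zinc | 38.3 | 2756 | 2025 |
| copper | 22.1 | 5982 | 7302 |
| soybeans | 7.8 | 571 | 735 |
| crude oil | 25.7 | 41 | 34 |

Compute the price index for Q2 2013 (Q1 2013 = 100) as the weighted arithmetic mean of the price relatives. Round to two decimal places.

93.06

coal: 6.1 × (311/288) = 6.1 × 1.079861 = 6.5872
zinc: 38.3 × (2025/2756) = 38.3 × 0.734761 = 28.1413
copper: 22.1 × (7302/5982) = 22.1 × 1.220662 = 26.9766
soybeans: 7.8 × (735/571) = 7.8 × 1.287215 = 10.0403
crude oil: 25.7 × (34/41) = 25.7 × 0.829268 = 21.3122
Index = Σ wᵢ·(p₁ᵢ/p₀ᵢ) = 6.5872 + 28.1413 + 26.9766 + 10.0403 + 21.3122 = 93.0576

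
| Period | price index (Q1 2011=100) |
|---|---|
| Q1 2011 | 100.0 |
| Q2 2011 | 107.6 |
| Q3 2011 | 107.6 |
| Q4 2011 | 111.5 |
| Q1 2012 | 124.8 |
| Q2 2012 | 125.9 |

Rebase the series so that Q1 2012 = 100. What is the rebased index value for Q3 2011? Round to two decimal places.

86.22

Rebased(Q3 2011) = 107.6 / 124.8 × 100 = 86.2179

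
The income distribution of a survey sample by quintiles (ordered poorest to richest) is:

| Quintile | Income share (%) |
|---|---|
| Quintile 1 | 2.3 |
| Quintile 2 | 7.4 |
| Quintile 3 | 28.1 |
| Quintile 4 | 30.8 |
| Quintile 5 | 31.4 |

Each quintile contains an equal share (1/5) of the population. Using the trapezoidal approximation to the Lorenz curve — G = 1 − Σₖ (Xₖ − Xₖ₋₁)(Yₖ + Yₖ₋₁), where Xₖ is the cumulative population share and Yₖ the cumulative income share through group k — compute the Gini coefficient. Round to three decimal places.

0.326

Cumulative income shares Yₖ: 0.0230, 0.0970, 0.3780, 0.6860, 1.0000
Σ (Xₖ−Xₖ₋₁)(Yₖ+Yₖ₋₁) = (1/5)(0.0230+0.0000) + (1/5)(0.0970+0.0230) + (1/5)(0.3780+0.0970) + (1/5)(0.6860+0.3780) + (1/5)(1.0000+0.6860)
  = 0.0046 + 0.0240 + 0.0950 + 0.2128 + 0.3372 = 0.6736
G = 1 − 0.6736 = 0.3264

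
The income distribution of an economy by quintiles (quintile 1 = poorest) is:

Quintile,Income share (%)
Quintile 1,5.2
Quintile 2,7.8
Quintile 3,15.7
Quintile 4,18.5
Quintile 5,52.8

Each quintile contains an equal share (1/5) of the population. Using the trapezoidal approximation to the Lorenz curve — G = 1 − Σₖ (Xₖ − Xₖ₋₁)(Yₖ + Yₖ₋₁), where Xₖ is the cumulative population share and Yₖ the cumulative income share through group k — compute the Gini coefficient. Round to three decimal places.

Cumulative income shares Yₖ: 0.0520, 0.1300, 0.2870, 0.4720, 1.0000
Σ (Xₖ−Xₖ₋₁)(Yₖ+Yₖ₋₁) = (1/5)(0.0520+0.0000) + (1/5)(0.1300+0.0520) + (1/5)(0.2870+0.1300) + (1/5)(0.4720+0.2870) + (1/5)(1.0000+0.4720)
  = 0.0104 + 0.0364 + 0.0834 + 0.1518 + 0.2944 = 0.5764
G = 1 − 0.5764 = 0.4236

0.424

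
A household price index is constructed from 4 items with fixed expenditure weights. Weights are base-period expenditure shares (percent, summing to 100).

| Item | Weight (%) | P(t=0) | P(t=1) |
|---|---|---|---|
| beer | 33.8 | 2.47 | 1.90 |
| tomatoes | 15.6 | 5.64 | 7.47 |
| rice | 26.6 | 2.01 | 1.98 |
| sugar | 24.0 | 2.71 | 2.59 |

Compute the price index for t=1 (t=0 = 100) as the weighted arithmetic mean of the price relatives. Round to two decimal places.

beer: 33.8 × (1.90/2.47) = 33.8 × 0.769231 = 26.0000
tomatoes: 15.6 × (7.47/5.64) = 15.6 × 1.324468 = 20.6617
rice: 26.6 × (1.98/2.01) = 26.6 × 0.985075 = 26.2030
sugar: 24.0 × (2.59/2.71) = 24.0 × 0.955720 = 22.9373
Index = Σ wᵢ·(p₁ᵢ/p₀ᵢ) = 26.0000 + 20.6617 + 26.2030 + 22.9373 = 95.8020

95.80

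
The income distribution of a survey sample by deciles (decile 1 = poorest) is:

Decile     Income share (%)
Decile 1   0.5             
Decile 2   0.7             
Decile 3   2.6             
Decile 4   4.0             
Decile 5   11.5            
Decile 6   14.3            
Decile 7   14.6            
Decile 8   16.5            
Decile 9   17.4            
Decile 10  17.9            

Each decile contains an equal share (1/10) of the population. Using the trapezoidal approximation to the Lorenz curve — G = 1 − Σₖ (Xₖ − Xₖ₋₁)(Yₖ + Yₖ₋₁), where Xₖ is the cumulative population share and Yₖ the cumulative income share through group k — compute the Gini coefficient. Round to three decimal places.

0.378

Cumulative income shares Yₖ: 0.0050, 0.0120, 0.0380, 0.0780, 0.1930, 0.3360, 0.4820, 0.6470, 0.8210, 1.0000
Σ (Xₖ−Xₖ₋₁)(Yₖ+Yₖ₋₁) = (1/10)(0.0050+0.0000) + (1/10)(0.0120+0.0050) + (1/10)(0.0380+0.0120) + (1/10)(0.0780+0.0380) + (1/10)(0.1930+0.0780) + (1/10)(0.3360+0.1930) + (1/10)(0.4820+0.3360) + (1/10)(0.6470+0.4820) + (1/10)(0.8210+0.6470) + (1/10)(1.0000+0.8210)
  = 0.0005 + 0.0017 + 0.0050 + 0.0116 + 0.0271 + 0.0529 + 0.0818 + 0.1129 + 0.1468 + 0.1821 = 0.6224
G = 1 − 0.6224 = 0.3776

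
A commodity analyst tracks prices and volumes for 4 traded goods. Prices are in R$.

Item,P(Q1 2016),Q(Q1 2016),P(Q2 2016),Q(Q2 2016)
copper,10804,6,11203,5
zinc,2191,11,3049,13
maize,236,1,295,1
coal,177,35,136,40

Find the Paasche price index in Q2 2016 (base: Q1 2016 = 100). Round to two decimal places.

112.88

Paasche price index uses current-period quantities as weights.
ΣP(Q2 2016)·Q(Q2 2016) = 11203×5 + 3049×13 + 295×1 + 136×40 = 56015 + 39637 + 295 + 5440 = 101387
ΣP(Q1 2016)·Q(Q2 2016) = 10804×5 + 2191×13 + 236×1 + 177×40 = 54020 + 28483 + 236 + 7080 = 89819
Index = 101387 / 89819 × 100 = 112.8792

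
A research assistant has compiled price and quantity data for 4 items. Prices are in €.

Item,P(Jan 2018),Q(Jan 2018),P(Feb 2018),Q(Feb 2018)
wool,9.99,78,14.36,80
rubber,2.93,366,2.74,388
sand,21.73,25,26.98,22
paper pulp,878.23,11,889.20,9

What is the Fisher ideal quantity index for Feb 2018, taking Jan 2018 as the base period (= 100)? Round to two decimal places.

Laspeyres component (base-period weights):
ΣP(Jan 2018)Q(Feb 2018) = 9.99×80 + 2.93×388 + 21.73×22 + 878.23×9 = 799.2 + 1136.84 + 478.06 + 7904.07 = 10318.17
ΣP(Jan 2018)Q(Jan 2018) = 9.99×78 + 2.93×366 + 21.73×25 + 878.23×11 = 779.22 + 1072.38 + 543.25 + 9660.53 = 12055.38
L = 10318.17 / 12055.38 × 100 = 85.5898
Paasche component (current-period weights):
ΣP(Feb 2018)Q(Feb 2018) = 14.36×80 + 2.74×388 + 26.98×22 + 889.20×9 = 1148.8 + 1063.12 + 593.56 + 8002.8 = 10808.28
ΣP(Feb 2018)Q(Jan 2018) = 14.36×78 + 2.74×366 + 26.98×25 + 889.20×11 = 1120.08 + 1002.84 + 674.5 + 9781.2 = 12578.62
P = 10808.28 / 12578.62 × 100 = 85.9258
Fisher = √(L × P) = √(85.5898 × 85.9258) = 85.7576

85.76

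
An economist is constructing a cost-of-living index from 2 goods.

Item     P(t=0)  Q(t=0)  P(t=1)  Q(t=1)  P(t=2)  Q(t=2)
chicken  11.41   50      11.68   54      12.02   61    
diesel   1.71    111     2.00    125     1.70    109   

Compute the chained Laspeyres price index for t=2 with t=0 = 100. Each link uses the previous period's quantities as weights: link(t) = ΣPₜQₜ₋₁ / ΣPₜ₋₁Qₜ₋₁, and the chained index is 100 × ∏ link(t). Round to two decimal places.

103.71

Link t=0→t=1:
ΣP(t=1)Q(t=0) = 11.68×50 + 2.00×111 = 584 + 222 = 806
ΣP(t=0)Q(t=0) = 11.41×50 + 1.71×111 = 570.5 + 189.81 = 760.31
link = 806/760.31 = 1.060094
Link t=1→t=2:
ΣP(t=2)Q(t=1) = 12.02×54 + 1.70×125 = 649.08 + 212.5 = 861.58
ΣP(t=1)Q(t=1) = 11.68×54 + 2.00×125 = 630.72 + 250 = 880.72
link = 861.58/880.72 = 0.978268
Chained index = 100 × 1.060094 × 0.978268 = 103.7056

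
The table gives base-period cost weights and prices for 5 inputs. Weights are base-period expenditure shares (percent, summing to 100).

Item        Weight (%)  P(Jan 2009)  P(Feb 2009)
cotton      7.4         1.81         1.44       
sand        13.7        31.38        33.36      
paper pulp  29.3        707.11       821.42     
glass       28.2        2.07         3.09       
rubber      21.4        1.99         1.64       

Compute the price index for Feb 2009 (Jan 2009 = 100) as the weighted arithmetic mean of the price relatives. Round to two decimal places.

cotton: 7.4 × (1.44/1.81) = 7.4 × 0.795580 = 5.8873
sand: 13.7 × (33.36/31.38) = 13.7 × 1.063098 = 14.5644
paper pulp: 29.3 × (821.42/707.11) = 29.3 × 1.161658 = 34.0366
glass: 28.2 × (3.09/2.07) = 28.2 × 1.492754 = 42.0957
rubber: 21.4 × (1.64/1.99) = 21.4 × 0.824121 = 17.6362
Index = Σ wᵢ·(p₁ᵢ/p₀ᵢ) = 5.8873 + 14.5644 + 34.0366 + 42.0957 + 17.6362 = 114.2201

114.22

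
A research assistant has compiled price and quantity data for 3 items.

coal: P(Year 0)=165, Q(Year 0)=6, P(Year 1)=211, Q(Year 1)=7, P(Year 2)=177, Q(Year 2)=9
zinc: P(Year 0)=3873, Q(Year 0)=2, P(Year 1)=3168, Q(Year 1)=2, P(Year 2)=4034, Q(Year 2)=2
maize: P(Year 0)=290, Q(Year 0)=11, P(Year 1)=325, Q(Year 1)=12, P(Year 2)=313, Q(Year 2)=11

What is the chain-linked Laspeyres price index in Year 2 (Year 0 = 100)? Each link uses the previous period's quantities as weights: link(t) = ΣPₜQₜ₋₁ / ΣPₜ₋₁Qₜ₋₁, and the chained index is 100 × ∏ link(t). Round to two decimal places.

Link Year 0→Year 1:
ΣP(Year 1)Q(Year 0) = 211×6 + 3168×2 + 325×11 = 1266 + 6336 + 3575 = 11177
ΣP(Year 0)Q(Year 0) = 165×6 + 3873×2 + 290×11 = 990 + 7746 + 3190 = 11926
link = 11177/11926 = 0.937196
Link Year 1→Year 2:
ΣP(Year 2)Q(Year 1) = 177×7 + 4034×2 + 313×12 = 1239 + 8068 + 3756 = 13063
ΣP(Year 1)Q(Year 1) = 211×7 + 3168×2 + 325×12 = 1477 + 6336 + 3900 = 11713
link = 13063/11713 = 1.115257
Chained index = 100 × 0.937196 × 1.115257 = 104.5214

104.52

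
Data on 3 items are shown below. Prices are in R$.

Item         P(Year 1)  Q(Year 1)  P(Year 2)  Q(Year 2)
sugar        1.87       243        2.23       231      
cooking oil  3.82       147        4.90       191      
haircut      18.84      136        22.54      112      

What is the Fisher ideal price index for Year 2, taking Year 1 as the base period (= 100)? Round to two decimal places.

Laspeyres component (base-period weights):
ΣP(Year 2)Q(Year 1) = 2.23×243 + 4.90×147 + 22.54×136 = 541.89 + 720.3 + 3065.44 = 4327.63
ΣP(Year 1)Q(Year 1) = 1.87×243 + 3.82×147 + 18.84×136 = 454.41 + 561.54 + 2562.24 = 3578.19
L = 4327.63 / 3578.19 × 100 = 120.9447
Paasche component (current-period weights):
ΣP(Year 2)Q(Year 2) = 2.23×231 + 4.90×191 + 22.54×112 = 515.13 + 935.9 + 2524.48 = 3975.51
ΣP(Year 1)Q(Year 2) = 1.87×231 + 3.82×191 + 18.84×112 = 431.97 + 729.62 + 2110.08 = 3271.67
P = 3975.51 / 3271.67 × 100 = 121.5132
Fisher = √(L × P) = √(120.9447 × 121.5132) = 121.2286

121.23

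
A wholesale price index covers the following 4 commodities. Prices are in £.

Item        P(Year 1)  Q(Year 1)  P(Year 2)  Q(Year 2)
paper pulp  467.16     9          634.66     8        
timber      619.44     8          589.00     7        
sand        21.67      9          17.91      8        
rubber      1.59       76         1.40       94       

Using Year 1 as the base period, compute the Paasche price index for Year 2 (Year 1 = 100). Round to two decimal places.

Paasche price index uses current-period quantities as weights.
ΣP(Year 2)·Q(Year 2) = 634.66×8 + 589.00×7 + 17.91×8 + 1.40×94 = 5077.28 + 4123 + 143.28 + 131.6 = 9475.16
ΣP(Year 1)·Q(Year 2) = 467.16×8 + 619.44×7 + 21.67×8 + 1.59×94 = 3737.28 + 4336.08 + 173.36 + 149.46 = 8396.18
Index = 9475.16 / 8396.18 × 100 = 112.8508

112.85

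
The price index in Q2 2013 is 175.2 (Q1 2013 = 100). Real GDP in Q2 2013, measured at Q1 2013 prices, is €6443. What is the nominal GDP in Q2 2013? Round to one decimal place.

Nominal = Real × (Index/100) = 6443 × (175.2/100)
        = 6443 × 1.752 = 11288.1360

11288.1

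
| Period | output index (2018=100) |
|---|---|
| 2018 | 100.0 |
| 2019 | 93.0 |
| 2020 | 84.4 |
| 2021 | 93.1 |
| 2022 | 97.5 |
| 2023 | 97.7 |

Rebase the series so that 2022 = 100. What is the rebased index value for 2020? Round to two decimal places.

86.56

Rebased(2020) = 84.4 / 97.5 × 100 = 86.5641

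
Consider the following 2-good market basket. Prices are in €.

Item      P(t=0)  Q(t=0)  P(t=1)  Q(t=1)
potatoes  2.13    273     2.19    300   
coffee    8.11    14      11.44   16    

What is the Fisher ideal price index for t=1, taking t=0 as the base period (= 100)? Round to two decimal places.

Laspeyres component (base-period weights):
ΣP(t=1)Q(t=0) = 2.19×273 + 11.44×14 = 597.87 + 160.16 = 758.03
ΣP(t=0)Q(t=0) = 2.13×273 + 8.11×14 = 581.49 + 113.54 = 695.03
L = 758.03 / 695.03 × 100 = 109.0644
Paasche component (current-period weights):
ΣP(t=1)Q(t=1) = 2.19×300 + 11.44×16 = 657 + 183.04 = 840.04
ΣP(t=0)Q(t=1) = 2.13×300 + 8.11×16 = 639 + 129.76 = 768.76
P = 840.04 / 768.76 × 100 = 109.2721
Fisher = √(L × P) = √(109.0644 × 109.2721) = 109.1682

109.17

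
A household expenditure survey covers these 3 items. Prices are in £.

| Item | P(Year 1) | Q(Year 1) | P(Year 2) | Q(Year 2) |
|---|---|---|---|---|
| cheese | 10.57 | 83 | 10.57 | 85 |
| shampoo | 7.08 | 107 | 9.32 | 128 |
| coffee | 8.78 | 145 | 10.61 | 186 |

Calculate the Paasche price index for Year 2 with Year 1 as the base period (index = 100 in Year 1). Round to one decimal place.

118.2

Paasche price index uses current-period quantities as weights.
ΣP(Year 2)·Q(Year 2) = 10.57×85 + 9.32×128 + 10.61×186 = 898.45 + 1192.96 + 1973.46 = 4064.87
ΣP(Year 1)·Q(Year 2) = 10.57×85 + 7.08×128 + 8.78×186 = 898.45 + 906.24 + 1633.08 = 3437.77
Index = 4064.87 / 3437.77 × 100 = 118.2415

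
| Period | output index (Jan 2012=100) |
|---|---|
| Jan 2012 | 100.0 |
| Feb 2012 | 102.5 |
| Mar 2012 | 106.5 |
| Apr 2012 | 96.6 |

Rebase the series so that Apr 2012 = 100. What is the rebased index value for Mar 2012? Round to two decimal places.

Rebased(Mar 2012) = 106.5 / 96.6 × 100 = 110.2484

110.25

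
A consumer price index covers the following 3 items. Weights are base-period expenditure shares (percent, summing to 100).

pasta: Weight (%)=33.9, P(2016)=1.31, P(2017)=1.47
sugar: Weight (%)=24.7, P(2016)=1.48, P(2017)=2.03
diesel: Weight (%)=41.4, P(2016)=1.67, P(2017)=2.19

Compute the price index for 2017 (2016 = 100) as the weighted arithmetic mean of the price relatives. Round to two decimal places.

pasta: 33.9 × (1.47/1.31) = 33.9 × 1.122137 = 38.0405
sugar: 24.7 × (2.03/1.48) = 24.7 × 1.371622 = 33.8791
diesel: 41.4 × (2.19/1.67) = 41.4 × 1.311377 = 54.2910
Index = Σ wᵢ·(p₁ᵢ/p₀ᵢ) = 38.0405 + 33.8791 + 54.2910 = 126.2105

126.21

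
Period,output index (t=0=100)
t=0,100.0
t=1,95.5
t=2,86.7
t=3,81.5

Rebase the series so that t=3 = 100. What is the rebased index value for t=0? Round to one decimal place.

Rebased(t=0) = 100.0 / 81.5 × 100 = 122.6994

122.7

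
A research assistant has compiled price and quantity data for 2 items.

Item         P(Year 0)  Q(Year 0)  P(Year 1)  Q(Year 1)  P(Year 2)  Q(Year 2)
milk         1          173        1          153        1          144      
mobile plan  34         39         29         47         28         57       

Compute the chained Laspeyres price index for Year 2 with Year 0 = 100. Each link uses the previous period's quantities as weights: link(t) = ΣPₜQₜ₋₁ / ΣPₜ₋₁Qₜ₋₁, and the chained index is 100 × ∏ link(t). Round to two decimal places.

84.29

Link Year 0→Year 1:
ΣP(Year 1)Q(Year 0) = 1×173 + 29×39 = 173 + 1131 = 1304
ΣP(Year 0)Q(Year 0) = 1×173 + 34×39 = 173 + 1326 = 1499
link = 1304/1499 = 0.869913
Link Year 1→Year 2:
ΣP(Year 2)Q(Year 1) = 1×153 + 28×47 = 153 + 1316 = 1469
ΣP(Year 1)Q(Year 1) = 1×153 + 29×47 = 153 + 1363 = 1516
link = 1469/1516 = 0.968997
Chained index = 100 × 0.869913 × 0.968997 = 84.2944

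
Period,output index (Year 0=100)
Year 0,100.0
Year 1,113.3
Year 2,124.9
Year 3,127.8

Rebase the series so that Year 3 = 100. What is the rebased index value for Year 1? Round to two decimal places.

88.65

Rebased(Year 1) = 113.3 / 127.8 × 100 = 88.6541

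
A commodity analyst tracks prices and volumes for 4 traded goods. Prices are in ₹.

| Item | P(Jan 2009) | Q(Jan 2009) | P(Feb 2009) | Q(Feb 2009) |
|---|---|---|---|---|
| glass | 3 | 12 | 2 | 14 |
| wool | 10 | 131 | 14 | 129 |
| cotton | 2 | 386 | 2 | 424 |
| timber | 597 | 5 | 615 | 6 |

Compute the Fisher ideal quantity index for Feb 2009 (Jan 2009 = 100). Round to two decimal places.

112.30

Laspeyres component (base-period weights):
ΣP(Jan 2009)Q(Feb 2009) = 3×14 + 10×129 + 2×424 + 597×6 = 42 + 1290 + 848 + 3582 = 5762
ΣP(Jan 2009)Q(Jan 2009) = 3×12 + 10×131 + 2×386 + 597×5 = 36 + 1310 + 772 + 2985 = 5103
L = 5762 / 5103 × 100 = 112.9140
Paasche component (current-period weights):
ΣP(Feb 2009)Q(Feb 2009) = 2×14 + 14×129 + 2×424 + 615×6 = 28 + 1806 + 848 + 3690 = 6372
ΣP(Feb 2009)Q(Jan 2009) = 2×12 + 14×131 + 2×386 + 615×5 = 24 + 1834 + 772 + 3075 = 5705
P = 6372 / 5705 × 100 = 111.6915
Fisher = √(L × P) = √(112.9140 × 111.6915) = 112.3011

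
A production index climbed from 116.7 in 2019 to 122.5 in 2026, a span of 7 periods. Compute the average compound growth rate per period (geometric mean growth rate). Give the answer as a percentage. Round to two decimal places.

Growth factor = (122.5/116.7)^(1/7) = (1.049700)^(1/7) = 1.006953
Growth rate = 1.006953 − 1 = 0.006953 = 0.6953%

0.70%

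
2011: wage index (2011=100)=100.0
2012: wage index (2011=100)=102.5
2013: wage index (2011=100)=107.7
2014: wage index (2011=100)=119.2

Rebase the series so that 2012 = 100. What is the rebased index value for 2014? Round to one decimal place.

Rebased(2014) = 119.2 / 102.5 × 100 = 116.2927

116.3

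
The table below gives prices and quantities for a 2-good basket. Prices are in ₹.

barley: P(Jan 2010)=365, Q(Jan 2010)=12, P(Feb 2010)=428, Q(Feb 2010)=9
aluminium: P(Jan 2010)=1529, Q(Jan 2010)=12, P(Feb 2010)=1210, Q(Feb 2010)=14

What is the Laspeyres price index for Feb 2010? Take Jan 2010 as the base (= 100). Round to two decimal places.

86.48

Laspeyres price index uses base-period quantities as weights.
ΣP(Feb 2010)·Q(Jan 2010) = 428×12 + 1210×12 = 5136 + 14520 = 19656
ΣP(Jan 2010)·Q(Jan 2010) = 365×12 + 1529×12 = 4380 + 18348 = 22728
Index = 19656 / 22728 × 100 = 86.4836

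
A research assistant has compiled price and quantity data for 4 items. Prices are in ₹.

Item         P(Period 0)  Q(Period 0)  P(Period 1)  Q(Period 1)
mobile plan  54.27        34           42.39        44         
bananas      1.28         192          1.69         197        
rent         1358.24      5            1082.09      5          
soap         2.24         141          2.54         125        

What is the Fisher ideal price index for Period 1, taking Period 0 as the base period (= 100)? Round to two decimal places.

Laspeyres component (base-period weights):
ΣP(Period 1)Q(Period 0) = 42.39×34 + 1.69×192 + 1082.09×5 + 2.54×141 = 1441.26 + 324.48 + 5410.45 + 358.14 = 7534.33
ΣP(Period 0)Q(Period 0) = 54.27×34 + 1.28×192 + 1358.24×5 + 2.24×141 = 1845.18 + 245.76 + 6791.2 + 315.84 = 9197.98
L = 7534.33 / 9197.98 × 100 = 81.9129
Paasche component (current-period weights):
ΣP(Period 1)Q(Period 1) = 42.39×44 + 1.69×197 + 1082.09×5 + 2.54×125 = 1865.16 + 332.93 + 5410.45 + 317.5 = 7926.04
ΣP(Period 0)Q(Period 1) = 54.27×44 + 1.28×197 + 1358.24×5 + 2.24×125 = 2387.88 + 252.16 + 6791.2 + 280 = 9711.24
P = 7926.04 / 9711.24 × 100 = 81.6172
Fisher = √(L × P) = √(81.9129 × 81.6172) = 81.7649

81.76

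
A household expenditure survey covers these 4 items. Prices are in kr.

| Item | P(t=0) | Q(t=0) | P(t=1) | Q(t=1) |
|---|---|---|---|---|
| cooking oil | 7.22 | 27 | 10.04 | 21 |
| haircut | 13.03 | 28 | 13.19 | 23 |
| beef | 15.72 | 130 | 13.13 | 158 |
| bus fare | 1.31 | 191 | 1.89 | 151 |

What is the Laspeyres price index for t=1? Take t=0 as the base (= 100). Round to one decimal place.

Laspeyres price index uses base-period quantities as weights.
ΣP(t=1)·Q(t=0) = 10.04×27 + 13.19×28 + 13.13×130 + 1.89×191 = 271.08 + 369.32 + 1706.9 + 360.99 = 2708.29
ΣP(t=0)·Q(t=0) = 7.22×27 + 13.03×28 + 15.72×130 + 1.31×191 = 194.94 + 364.84 + 2043.6 + 250.21 = 2853.59
Index = 2708.29 / 2853.59 × 100 = 94.9082

94.9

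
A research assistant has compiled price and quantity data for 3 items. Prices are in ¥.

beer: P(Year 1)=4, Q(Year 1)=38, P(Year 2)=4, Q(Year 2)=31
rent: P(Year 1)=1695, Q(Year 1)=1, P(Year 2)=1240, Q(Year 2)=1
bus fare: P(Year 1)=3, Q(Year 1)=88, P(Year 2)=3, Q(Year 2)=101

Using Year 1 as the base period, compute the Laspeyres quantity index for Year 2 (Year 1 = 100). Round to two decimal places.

100.52

Laspeyres quantity index uses base-period prices as weights.
ΣP(Year 1)·Q(Year 2) = 4×31 + 1695×1 + 3×101 = 124 + 1695 + 303 = 2122
ΣP(Year 1)·Q(Year 1) = 4×38 + 1695×1 + 3×88 = 152 + 1695 + 264 = 2111
Index = 2122 / 2111 × 100 = 100.5211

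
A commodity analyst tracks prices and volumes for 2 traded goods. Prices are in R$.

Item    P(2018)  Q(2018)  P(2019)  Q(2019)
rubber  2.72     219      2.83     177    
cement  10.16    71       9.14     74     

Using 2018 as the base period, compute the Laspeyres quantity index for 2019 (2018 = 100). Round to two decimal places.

Laspeyres quantity index uses base-period prices as weights.
ΣP(2018)·Q(2019) = 2.72×177 + 10.16×74 = 481.44 + 751.84 = 1233.28
ΣP(2018)·Q(2018) = 2.72×219 + 10.16×71 = 595.68 + 721.36 = 1317.04
Index = 1233.28 / 1317.04 × 100 = 93.6403

93.64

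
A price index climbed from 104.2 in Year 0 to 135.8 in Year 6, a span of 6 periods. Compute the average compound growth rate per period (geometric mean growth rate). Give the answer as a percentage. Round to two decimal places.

Growth factor = (135.8/104.2)^(1/6) = (1.303263)^(1/6) = 1.045134
Growth rate = 1.045134 − 1 = 0.045134 = 4.5134%

4.51%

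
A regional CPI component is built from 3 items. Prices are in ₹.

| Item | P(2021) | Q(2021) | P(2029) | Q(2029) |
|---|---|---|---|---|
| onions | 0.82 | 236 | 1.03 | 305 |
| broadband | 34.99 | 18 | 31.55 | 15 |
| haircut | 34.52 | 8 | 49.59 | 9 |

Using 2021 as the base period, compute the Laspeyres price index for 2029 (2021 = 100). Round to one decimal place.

Laspeyres price index uses base-period quantities as weights.
ΣP(2029)·Q(2021) = 1.03×236 + 31.55×18 + 49.59×8 = 243.08 + 567.9 + 396.72 = 1207.7
ΣP(2021)·Q(2021) = 0.82×236 + 34.99×18 + 34.52×8 = 193.52 + 629.82 + 276.16 = 1099.5
Index = 1207.7 / 1099.5 × 100 = 109.8408

109.8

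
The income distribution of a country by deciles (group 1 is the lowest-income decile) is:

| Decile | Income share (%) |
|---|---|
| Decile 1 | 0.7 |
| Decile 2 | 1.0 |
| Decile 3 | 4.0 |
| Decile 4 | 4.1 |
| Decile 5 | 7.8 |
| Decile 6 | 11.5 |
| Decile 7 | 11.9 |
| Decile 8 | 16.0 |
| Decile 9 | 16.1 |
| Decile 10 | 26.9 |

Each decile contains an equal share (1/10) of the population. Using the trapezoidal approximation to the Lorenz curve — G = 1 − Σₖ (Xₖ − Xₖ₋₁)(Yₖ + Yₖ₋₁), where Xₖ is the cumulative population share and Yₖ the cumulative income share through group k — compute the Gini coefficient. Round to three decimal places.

Cumulative income shares Yₖ: 0.0070, 0.0170, 0.0570, 0.0980, 0.1760, 0.2910, 0.4100, 0.5700, 0.7310, 1.0000
Σ (Xₖ−Xₖ₋₁)(Yₖ+Yₖ₋₁) = (1/10)(0.0070+0.0000) + (1/10)(0.0170+0.0070) + (1/10)(0.0570+0.0170) + (1/10)(0.0980+0.0570) + (1/10)(0.1760+0.0980) + (1/10)(0.2910+0.1760) + (1/10)(0.4100+0.2910) + (1/10)(0.5700+0.4100) + (1/10)(0.7310+0.5700) + (1/10)(1.0000+0.7310)
  = 0.0007 + 0.0024 + 0.0074 + 0.0155 + 0.0274 + 0.0467 + 0.0701 + 0.0980 + 0.1301 + 0.1731 = 0.5714
G = 1 − 0.5714 = 0.4286

0.429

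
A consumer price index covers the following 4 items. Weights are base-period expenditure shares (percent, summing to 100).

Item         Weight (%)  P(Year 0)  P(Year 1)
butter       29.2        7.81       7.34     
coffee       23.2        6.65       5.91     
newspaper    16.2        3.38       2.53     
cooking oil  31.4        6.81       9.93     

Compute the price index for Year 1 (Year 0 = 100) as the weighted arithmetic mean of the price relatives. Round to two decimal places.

butter: 29.2 × (7.34/7.81) = 29.2 × 0.939821 = 27.4428
coffee: 23.2 × (5.91/6.65) = 23.2 × 0.888722 = 20.6183
newspaper: 16.2 × (2.53/3.38) = 16.2 × 0.748521 = 12.1260
cooking oil: 31.4 × (9.93/6.81) = 31.4 × 1.458150 = 45.7859
Index = Σ wᵢ·(p₁ᵢ/p₀ᵢ) = 27.4428 + 20.6183 + 12.1260 + 45.7859 = 105.9731

105.97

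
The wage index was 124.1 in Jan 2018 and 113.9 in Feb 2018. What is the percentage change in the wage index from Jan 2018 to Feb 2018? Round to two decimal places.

Change = (113.9 − 124.1) / 124.1 × 100
       = -10.2 / 124.1 × 100 = -8.2192%

-8.22%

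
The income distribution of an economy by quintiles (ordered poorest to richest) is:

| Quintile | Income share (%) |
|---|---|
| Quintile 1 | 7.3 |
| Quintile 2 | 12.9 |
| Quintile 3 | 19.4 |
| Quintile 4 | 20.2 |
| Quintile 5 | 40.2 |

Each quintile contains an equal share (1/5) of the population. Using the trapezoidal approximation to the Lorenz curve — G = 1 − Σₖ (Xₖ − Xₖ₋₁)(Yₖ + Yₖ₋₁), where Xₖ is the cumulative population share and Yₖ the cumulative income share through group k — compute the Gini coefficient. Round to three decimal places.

0.292

Cumulative income shares Yₖ: 0.0730, 0.2020, 0.3960, 0.5980, 1.0000
Σ (Xₖ−Xₖ₋₁)(Yₖ+Yₖ₋₁) = (1/5)(0.0730+0.0000) + (1/5)(0.2020+0.0730) + (1/5)(0.3960+0.2020) + (1/5)(0.5980+0.3960) + (1/5)(1.0000+0.5980)
  = 0.0146 + 0.0550 + 0.1196 + 0.1988 + 0.3196 = 0.7076
G = 1 − 0.7076 = 0.2924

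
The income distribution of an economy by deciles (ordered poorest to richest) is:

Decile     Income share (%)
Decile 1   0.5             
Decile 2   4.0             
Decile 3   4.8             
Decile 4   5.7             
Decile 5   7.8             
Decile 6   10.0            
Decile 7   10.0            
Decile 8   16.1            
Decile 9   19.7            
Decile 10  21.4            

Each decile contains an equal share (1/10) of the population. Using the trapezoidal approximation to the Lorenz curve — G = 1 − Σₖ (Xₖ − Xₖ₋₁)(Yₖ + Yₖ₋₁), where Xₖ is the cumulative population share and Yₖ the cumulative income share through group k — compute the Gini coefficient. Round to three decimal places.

0.370

Cumulative income shares Yₖ: 0.0050, 0.0450, 0.0930, 0.1500, 0.2280, 0.3280, 0.4280, 0.5890, 0.7860, 1.0000
Σ (Xₖ−Xₖ₋₁)(Yₖ+Yₖ₋₁) = (1/10)(0.0050+0.0000) + (1/10)(0.0450+0.0050) + (1/10)(0.0930+0.0450) + (1/10)(0.1500+0.0930) + (1/10)(0.2280+0.1500) + (1/10)(0.3280+0.2280) + (1/10)(0.4280+0.3280) + (1/10)(0.5890+0.4280) + (1/10)(0.7860+0.5890) + (1/10)(1.0000+0.7860)
  = 0.0005 + 0.0050 + 0.0138 + 0.0243 + 0.0378 + 0.0556 + 0.0756 + 0.1017 + 0.1375 + 0.1786 = 0.6304
G = 1 − 0.6304 = 0.3696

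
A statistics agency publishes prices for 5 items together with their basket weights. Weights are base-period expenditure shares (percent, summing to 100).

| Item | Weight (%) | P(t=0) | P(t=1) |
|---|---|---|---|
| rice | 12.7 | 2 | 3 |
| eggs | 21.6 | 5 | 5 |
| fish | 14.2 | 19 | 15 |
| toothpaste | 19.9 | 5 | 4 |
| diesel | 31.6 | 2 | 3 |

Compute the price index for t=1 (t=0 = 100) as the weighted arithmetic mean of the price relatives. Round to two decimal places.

rice: 12.7 × (3/2) = 12.7 × 1.500000 = 19.0500
eggs: 21.6 × (5/5) = 21.6 × 1.000000 = 21.6000
fish: 14.2 × (15/19) = 14.2 × 0.789474 = 11.2105
toothpaste: 19.9 × (4/5) = 19.9 × 0.800000 = 15.9200
diesel: 31.6 × (3/2) = 31.6 × 1.500000 = 47.4000
Index = Σ wᵢ·(p₁ᵢ/p₀ᵢ) = 19.0500 + 21.6000 + 11.2105 + 15.9200 + 47.4000 = 115.1805

115.18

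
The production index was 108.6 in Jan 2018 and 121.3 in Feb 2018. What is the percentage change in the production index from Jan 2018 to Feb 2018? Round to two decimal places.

Change = (121.3 − 108.6) / 108.6 × 100
       = 12.7 / 108.6 × 100 = 11.6943%

11.69%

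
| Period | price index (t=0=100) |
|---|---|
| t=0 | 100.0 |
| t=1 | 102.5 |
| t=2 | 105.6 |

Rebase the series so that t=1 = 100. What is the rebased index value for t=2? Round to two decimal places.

Rebased(t=2) = 105.6 / 102.5 × 100 = 103.0244

103.02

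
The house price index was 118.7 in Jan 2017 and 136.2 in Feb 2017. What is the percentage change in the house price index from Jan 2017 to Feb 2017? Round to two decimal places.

Change = (136.2 − 118.7) / 118.7 × 100
       = 17.5 / 118.7 × 100 = 14.7430%

14.74%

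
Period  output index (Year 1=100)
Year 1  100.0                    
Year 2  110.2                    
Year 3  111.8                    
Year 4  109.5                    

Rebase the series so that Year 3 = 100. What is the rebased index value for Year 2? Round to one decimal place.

Rebased(Year 2) = 110.2 / 111.8 × 100 = 98.5689

98.6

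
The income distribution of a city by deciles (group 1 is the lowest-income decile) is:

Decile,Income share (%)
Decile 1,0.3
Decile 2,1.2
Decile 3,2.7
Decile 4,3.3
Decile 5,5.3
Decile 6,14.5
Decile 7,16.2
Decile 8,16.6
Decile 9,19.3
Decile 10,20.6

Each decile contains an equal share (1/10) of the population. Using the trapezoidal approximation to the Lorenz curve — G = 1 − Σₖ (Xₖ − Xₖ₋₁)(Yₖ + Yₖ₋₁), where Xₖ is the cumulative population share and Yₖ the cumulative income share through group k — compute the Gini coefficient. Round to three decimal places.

Cumulative income shares Yₖ: 0.0030, 0.0150, 0.0420, 0.0750, 0.1280, 0.2730, 0.4350, 0.6010, 0.7940, 1.0000
Σ (Xₖ−Xₖ₋₁)(Yₖ+Yₖ₋₁) = (1/10)(0.0030+0.0000) + (1/10)(0.0150+0.0030) + (1/10)(0.0420+0.0150) + (1/10)(0.0750+0.0420) + (1/10)(0.1280+0.0750) + (1/10)(0.2730+0.1280) + (1/10)(0.4350+0.2730) + (1/10)(0.6010+0.4350) + (1/10)(0.7940+0.6010) + (1/10)(1.0000+0.7940)
  = 0.0003 + 0.0018 + 0.0057 + 0.0117 + 0.0203 + 0.0401 + 0.0708 + 0.1036 + 0.1395 + 0.1794 = 0.5732
G = 1 − 0.5732 = 0.4268

0.427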